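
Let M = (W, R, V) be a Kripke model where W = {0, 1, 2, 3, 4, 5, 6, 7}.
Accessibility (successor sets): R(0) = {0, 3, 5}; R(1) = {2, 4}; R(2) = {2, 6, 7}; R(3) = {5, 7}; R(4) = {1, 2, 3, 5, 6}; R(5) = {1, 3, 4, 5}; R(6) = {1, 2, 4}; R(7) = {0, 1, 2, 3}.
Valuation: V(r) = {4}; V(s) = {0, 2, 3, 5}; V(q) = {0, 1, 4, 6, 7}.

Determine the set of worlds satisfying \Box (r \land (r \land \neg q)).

Let φ = \Box (r \land (r \land \neg q)). Evaluate φ at each world:
  0 (successors {0, 3, 5}): φ is false.
  1 (successors {2, 4}): φ is false.
  2 (successors {2, 6, 7}): φ is false.
  3 (successors {5, 7}): φ is false.
  4 (successors {1, 2, 3, 5, 6}): φ is false.
  5 (successors {1, 3, 4, 5}): φ is false.
  6 (successors {1, 2, 4}): φ is false.
  7 (successors {0, 1, 2, 3}): φ is false.
For instance, at 2:
  At 2: \Box (r \land (r \land \neg q)) requires r \land (r \land \neg q) at every successor {2, 6, 7}.
    r \land (r \land \neg q) fails at 2, so \Box (r \land (r \land \neg q)) is false at 2.
Satisfying worlds: none.

none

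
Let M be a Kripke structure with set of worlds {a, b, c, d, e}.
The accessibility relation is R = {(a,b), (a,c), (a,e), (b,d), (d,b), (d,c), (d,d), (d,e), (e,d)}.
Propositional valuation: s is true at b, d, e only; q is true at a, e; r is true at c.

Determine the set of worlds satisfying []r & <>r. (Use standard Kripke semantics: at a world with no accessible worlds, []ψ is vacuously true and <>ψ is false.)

none

Let φ = []r & <>r. Evaluate φ at each world:
  a (successors {b, c, e}): φ is false.
  b (successors {d}): φ is false.
  c (successors ∅): φ is false.
  d (successors {b, c, d, e}): φ is false.
  e (successors {d}): φ is false.
For instance, at d:
  At d: []r is false, <>r is true, so []r & <>r is false.
    At d: []r requires r at every successor {b, c, d, e}.
      r fails at b, so []r is false at d.
    At d: <>r requires r at some successor in {b, c, d, e}.
      r holds at c, so <>r is true at d.
Satisfying worlds: none.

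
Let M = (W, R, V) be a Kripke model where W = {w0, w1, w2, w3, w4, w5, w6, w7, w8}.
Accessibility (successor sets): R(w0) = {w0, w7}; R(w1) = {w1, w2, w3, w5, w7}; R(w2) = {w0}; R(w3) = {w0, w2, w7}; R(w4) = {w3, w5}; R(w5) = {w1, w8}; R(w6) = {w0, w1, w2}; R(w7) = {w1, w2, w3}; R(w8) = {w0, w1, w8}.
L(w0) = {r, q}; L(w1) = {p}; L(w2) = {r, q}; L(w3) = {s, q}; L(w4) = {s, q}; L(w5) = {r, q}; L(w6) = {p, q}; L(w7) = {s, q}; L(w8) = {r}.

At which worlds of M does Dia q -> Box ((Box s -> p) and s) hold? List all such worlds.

Let φ = Dia q -> Box ((Box s -> p) and s). Evaluate φ at each world:
  w0 (successors {w0, w7}): φ is false.
  w1 (successors {w1, w2, w3, w5, w7}): φ is false.
  w2 (successors {w0}): φ is false.
  w3 (successors {w0, w2, w7}): φ is false.
  w4 (successors {w3, w5}): φ is false.
  w5 (successors {w1, w8}): φ is true.
  w6 (successors {w0, w1, w2}): φ is false.
  w7 (successors {w1, w2, w3}): φ is false.
  w8 (successors {w0, w1, w8}): φ is false.
For instance, at w5:
  At w5: Dia q is false, Box ((Box s -> p) and s) is false, so Dia q -> Box ((Box s -> p) and s) is true.
    At w5: Dia q requires q at some successor in {w1, w8}.
      At w1: q is false.
      At w8: q is false.
    So Dia q is false at w5.
    At w5: Box ((Box s -> p) and s) requires (Box s -> p) and s at every successor {w1, w8}.
      (Box s -> p) and s fails at w1, so Box ((Box s -> p) and s) is false at w5.
Satisfying worlds: {w5}

w5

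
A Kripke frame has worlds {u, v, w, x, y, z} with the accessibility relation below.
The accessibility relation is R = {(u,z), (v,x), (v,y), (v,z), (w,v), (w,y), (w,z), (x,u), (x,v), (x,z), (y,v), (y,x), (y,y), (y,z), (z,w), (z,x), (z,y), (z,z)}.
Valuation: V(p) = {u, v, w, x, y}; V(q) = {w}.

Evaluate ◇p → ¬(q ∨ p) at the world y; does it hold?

At y: ◇p is true, ¬(q ∨ p) is false, so ◇p → ¬(q ∨ p) is false.
  At y: ◇p requires p at some successor in {v, x, y, z}.
    p holds at v, so ◇p is true at y.

No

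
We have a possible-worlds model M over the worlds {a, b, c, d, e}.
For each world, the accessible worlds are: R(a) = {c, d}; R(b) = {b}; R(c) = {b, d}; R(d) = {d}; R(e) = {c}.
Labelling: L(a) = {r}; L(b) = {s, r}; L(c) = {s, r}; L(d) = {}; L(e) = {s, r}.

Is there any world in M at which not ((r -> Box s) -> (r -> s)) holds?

Let φ = not ((r -> Box s) -> (r -> s)). Evaluate φ at each world:
  a (successors {c, d}): φ is false.
  b (successors {b}): φ is false.
  c (successors {b, d}): φ is false.
  d (successors {d}): φ is false.
  e (successors {c}): φ is false.
For instance, at d:
  At d: (r -> Box s) -> (r -> s) is true, so not ((r -> Box s) -> (r -> s)) is false.
    At d: r -> Box s is true, r -> s is true, so (r -> Box s) -> (r -> s) is true.
      At d: r is false, Box s is false, so r -> Box s is true.

No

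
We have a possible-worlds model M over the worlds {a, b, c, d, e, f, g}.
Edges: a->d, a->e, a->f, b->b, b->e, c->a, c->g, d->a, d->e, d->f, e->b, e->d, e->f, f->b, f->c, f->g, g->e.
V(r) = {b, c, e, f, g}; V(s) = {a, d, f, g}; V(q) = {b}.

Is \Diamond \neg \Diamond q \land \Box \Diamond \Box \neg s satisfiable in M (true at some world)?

Let φ = \Diamond \neg \Diamond q \land \Box \Diamond \Box \neg s. Evaluate φ at each world:
  a (successors {d, e, f}): φ is false.
  b (successors {b, e}): φ is false.
  c (successors {a, g}): φ is false.
  d (successors {a, e, f}): φ is false.
  e (successors {b, d, f}): φ is false.
  f (successors {b, c, g}): φ is false.
  g (successors {e}): φ is false.
For instance, at c:
  At c: \Diamond \neg \Diamond q is true, \Box \Diamond \Box \neg s is false, so \Diamond \neg \Diamond q \land \Box \Diamond \Box \neg s is false.
    At c: \Diamond \neg \Diamond q requires \neg \Diamond q at some successor in {a, g}.
      \neg \Diamond q holds at a, so \Diamond \neg \Diamond q is true at c.
    At c: \Box \Diamond \Box \neg s requires \Diamond \Box \neg s at every successor {a, g}.
      \Diamond \Box \neg s fails at a, so \Box \Diamond \Box \neg s is false at c.

No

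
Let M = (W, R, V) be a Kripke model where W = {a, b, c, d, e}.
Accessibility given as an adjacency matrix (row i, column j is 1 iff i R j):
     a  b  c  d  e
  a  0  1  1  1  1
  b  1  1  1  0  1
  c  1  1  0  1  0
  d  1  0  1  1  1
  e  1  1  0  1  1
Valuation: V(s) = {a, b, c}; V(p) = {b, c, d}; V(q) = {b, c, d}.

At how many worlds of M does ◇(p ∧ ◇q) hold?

Recall that ◇ψ holds at a world iff ψ holds at some accessible world.
Let φ = ◇(p ∧ ◇q). Evaluate φ at each world:
  a (successors {b, c, d, e}): φ is true.
  b (successors {a, b, c, e}): φ is true.
  c (successors {a, b, d}): φ is true.
  d (successors {a, c, d, e}): φ is true.
  e (successors {a, b, d, e}): φ is true.
For instance, at b:
  At b: ◇(p ∧ ◇q) requires p ∧ ◇q at some successor in {a, b, c, e}.
    p ∧ ◇q holds at b, so ◇(p ∧ ◇q) is true at b.
      At b: p is true, ◇q is true, so p ∧ ◇q is true.
Satisfying worlds: {a, b, c, d, e}

5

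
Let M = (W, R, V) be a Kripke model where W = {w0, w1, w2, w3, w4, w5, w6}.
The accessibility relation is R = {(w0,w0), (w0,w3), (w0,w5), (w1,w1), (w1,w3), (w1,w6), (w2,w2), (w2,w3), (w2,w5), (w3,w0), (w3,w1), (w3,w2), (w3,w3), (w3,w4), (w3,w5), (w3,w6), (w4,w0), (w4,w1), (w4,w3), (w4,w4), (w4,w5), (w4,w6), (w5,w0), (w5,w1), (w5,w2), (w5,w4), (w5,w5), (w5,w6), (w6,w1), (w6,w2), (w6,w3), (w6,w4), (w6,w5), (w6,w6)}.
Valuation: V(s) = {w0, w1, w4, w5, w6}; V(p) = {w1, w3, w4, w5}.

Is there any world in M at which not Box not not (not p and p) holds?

Yes

Let φ = not Box not not (not p and p). Evaluate φ at each world:
  w0 (successors {w0, w3, w5}): φ is true.
  w1 (successors {w1, w3, w6}): φ is true.
  w2 (successors {w2, w3, w5}): φ is true.
  w3 (successors {w0, w1, w2, w3, w4, w5, w6}): φ is true.
  w4 (successors {w0, w1, w3, w4, w5, w6}): φ is true.
  w5 (successors {w0, w1, w2, w4, w5, w6}): φ is true.
  w6 (successors {w1, w2, w3, w4, w5, w6}): φ is true.
Detail at w0 (witness):
  At w0: Box not not (not p and p) is false, so not Box not not (not p and p) is true.
    At w0: Box not not (not p and p) requires not not (not p and p) at every successor {w0, w3, w5}.
      not not (not p and p) fails at w0, so Box not not (not p and p) is false at w0.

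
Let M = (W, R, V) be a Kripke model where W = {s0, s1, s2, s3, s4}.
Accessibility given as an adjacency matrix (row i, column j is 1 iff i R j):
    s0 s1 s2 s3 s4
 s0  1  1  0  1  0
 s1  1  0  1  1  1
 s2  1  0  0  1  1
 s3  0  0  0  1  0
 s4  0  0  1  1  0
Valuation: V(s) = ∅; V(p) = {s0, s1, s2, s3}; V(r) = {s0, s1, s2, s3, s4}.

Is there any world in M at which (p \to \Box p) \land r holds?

Let φ = (p \to \Box p) \land r. Evaluate φ at each world:
  s0 (successors {s0, s1, s3}): φ is true.
  s1 (successors {s0, s2, s3, s4}): φ is false.
  s2 (successors {s0, s3, s4}): φ is false.
  s3 (successors {s3}): φ is true.
  s4 (successors {s2, s3}): φ is true.
Detail at s0 (witness):
  At s0: p \to \Box p is true, r is true, so (p \to \Box p) \land r is true.
    At s0: p is true, \Box p is true, so p \to \Box p is true.
      At s0: \Box p requires p at every successor {s0, s1, s3}.
        At s0: p is true.
        At s1: p is true.
        At s3: p is true.
      So \Box p is true at s0.

Yes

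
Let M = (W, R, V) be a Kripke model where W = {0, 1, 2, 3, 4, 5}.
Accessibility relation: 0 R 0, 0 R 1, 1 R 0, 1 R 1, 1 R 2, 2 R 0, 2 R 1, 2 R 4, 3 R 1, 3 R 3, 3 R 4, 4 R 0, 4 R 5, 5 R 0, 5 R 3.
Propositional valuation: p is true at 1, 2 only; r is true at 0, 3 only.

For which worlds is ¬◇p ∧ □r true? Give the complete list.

Let φ = ¬◇p ∧ □r. Evaluate φ at each world:
  0 (successors {0, 1}): φ is false.
  1 (successors {0, 1, 2}): φ is false.
  2 (successors {0, 1, 4}): φ is false.
  3 (successors {1, 3, 4}): φ is false.
  4 (successors {0, 5}): φ is false.
  5 (successors {0, 3}): φ is true.
For instance, at 3:
  At 3: ¬◇p is false, □r is false, so ¬◇p ∧ □r is false.
    At 3: ◇p is true, so ¬◇p is false.
      At 3: ◇p requires p at some successor in {1, 3, 4}.
        p holds at 1, so ◇p is true at 3.
    At 3: □r requires r at every successor {1, 3, 4}.
      r fails at 1, so □r is false at 3.
Satisfying worlds: {5}

5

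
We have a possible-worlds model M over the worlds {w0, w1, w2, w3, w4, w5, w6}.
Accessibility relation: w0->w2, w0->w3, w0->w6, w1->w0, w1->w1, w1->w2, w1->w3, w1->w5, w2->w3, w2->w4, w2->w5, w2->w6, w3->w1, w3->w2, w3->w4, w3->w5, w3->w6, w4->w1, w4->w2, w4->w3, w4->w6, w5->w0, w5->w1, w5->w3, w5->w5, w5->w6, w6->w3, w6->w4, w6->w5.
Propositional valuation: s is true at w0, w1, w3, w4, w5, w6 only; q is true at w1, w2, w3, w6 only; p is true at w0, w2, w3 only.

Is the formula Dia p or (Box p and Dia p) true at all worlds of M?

Recall that Box ψ holds at a world iff ψ holds at every accessible world, and Dia ψ holds iff ψ holds at some accessible world.
Let φ = Dia p or (Box p and Dia p). Evaluate φ at each world:
  w0 (successors {w2, w3, w6}): φ is true.
  w1 (successors {w0, w1, w2, w3, w5}): φ is true.
  w2 (successors {w3, w4, w5, w6}): φ is true.
  w3 (successors {w1, w2, w4, w5, w6}): φ is true.
  w4 (successors {w1, w2, w3, w6}): φ is true.
  w5 (successors {w0, w1, w3, w5, w6}): φ is true.
  w6 (successors {w3, w4, w5}): φ is true.
For instance, at w2:
  At w2: Dia p is true, Box p and Dia p is false, so Dia p or (Box p and Dia p) is true.
    At w2: Dia p requires p at some successor in {w3, w4, w5, w6}.
      p holds at w3, so Dia p is true at w2.
    At w2: Box p is false, Dia p is true, so Box p and Dia p is false.
      At w2: Box p requires p at every successor {w3, w4, w5, w6}.
        p fails at w4, so Box p is false at w2.
      At w2: Dia p requires p at some successor in {w3, w4, w5, w6}.
        p holds at w3, so Dia p is true at w2.

Yes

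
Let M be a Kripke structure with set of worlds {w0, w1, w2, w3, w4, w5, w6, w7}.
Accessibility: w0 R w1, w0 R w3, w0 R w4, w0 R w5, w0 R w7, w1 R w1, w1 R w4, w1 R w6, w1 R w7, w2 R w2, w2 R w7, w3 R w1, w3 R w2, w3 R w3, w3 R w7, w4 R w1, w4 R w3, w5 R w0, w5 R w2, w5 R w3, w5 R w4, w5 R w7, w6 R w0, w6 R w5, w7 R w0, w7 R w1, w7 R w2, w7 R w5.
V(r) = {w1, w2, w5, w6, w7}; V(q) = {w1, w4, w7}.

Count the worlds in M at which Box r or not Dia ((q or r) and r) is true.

Recall that Box ψ holds at a world iff ψ holds at every accessible world, and Dia ψ holds iff ψ holds at some accessible world.
Let φ = Box r or not Dia ((q or r) and r). Evaluate φ at each world:
  w0 (successors {w1, w3, w4, w5, w7}): φ is false.
  w1 (successors {w1, w4, w6, w7}): φ is false.
  w2 (successors {w2, w7}): φ is true.
  w3 (successors {w1, w2, w3, w7}): φ is false.
  w4 (successors {w1, w3}): φ is false.
  w5 (successors {w0, w2, w3, w4, w7}): φ is false.
  w6 (successors {w0, w5}): φ is false.
  w7 (successors {w0, w1, w2, w5}): φ is false.
For instance, at w7:
  At w7: Box r is false, not Dia ((q or r) and r) is false, so Box r or not Dia ((q or r) and r) is false.
    At w7: Box r requires r at every successor {w0, w1, w2, w5}.
      r fails at w0, so Box r is false at w7.
    At w7: Dia ((q or r) and r) is true, so not Dia ((q or r) and r) is false.
      At w7: Dia ((q or r) and r) requires (q or r) and r at some successor in {w0, w1, w2, w5}.
        (q or r) and r holds at w1, so Dia ((q or r) and r) is true at w7.
Satisfying worlds: {w2}

1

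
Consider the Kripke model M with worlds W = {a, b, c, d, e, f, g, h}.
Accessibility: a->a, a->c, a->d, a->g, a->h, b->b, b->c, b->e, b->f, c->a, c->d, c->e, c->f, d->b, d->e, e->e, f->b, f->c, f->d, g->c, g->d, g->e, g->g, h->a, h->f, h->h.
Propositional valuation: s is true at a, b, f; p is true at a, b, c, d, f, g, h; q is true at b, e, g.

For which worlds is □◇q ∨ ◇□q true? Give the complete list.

Let φ = □◇q ∨ ◇□q. Evaluate φ at each world:
  a (successors {a, c, d, g, h}): φ is true.
  b (successors {b, c, e, f}): φ is true.
  c (successors {a, d, e, f}): φ is true.
  d (successors {b, e}): φ is true.
  e (successors {e}): φ is true.
  f (successors {b, c, d}): φ is true.
  g (successors {c, d, e, g}): φ is true.
  h (successors {a, f, h}): φ is false.
For instance, at g:
  At g: □◇q is true, ◇□q is true, so □◇q ∨ ◇□q is true.
    At g: □◇q requires ◇q at every successor {c, d, e, g}.
      At c: ◇q is true.
      At d: ◇q is true.
      At e: ◇q is true.
      At g: ◇q is true.
    So □◇q is true at g.
    At g: ◇□q requires □q at some successor in {c, d, e, g}.
      □q holds at d, so ◇□q is true at g.
Satisfying worlds: {a, b, c, d, e, f, g}

a, b, c, d, e, f, g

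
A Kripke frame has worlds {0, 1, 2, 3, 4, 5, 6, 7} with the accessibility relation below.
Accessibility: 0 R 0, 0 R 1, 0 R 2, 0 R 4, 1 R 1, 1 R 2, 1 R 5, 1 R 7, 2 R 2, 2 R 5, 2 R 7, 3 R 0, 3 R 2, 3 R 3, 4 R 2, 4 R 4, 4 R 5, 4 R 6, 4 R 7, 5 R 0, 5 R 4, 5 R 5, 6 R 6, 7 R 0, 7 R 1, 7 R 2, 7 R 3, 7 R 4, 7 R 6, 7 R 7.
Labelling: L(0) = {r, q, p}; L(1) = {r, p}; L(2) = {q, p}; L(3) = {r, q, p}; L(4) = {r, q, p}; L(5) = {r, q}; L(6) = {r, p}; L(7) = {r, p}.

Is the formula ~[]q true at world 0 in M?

Yes

At 0: []q is false, so ~[]q is true.
  At 0: []q requires q at every successor {0, 1, 2, 4}.
    q fails at 1, so []q is false at 0.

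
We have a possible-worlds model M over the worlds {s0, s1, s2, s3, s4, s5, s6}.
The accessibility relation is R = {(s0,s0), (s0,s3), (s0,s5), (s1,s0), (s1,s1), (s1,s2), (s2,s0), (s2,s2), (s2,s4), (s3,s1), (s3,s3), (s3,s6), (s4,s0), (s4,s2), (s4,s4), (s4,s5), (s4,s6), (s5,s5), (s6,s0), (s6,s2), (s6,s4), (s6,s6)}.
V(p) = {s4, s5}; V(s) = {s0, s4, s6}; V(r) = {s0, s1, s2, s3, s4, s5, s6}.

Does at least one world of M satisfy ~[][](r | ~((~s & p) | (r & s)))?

No

Let φ = ~[][](r | ~((~s & p) | (r & s))). Evaluate φ at each world:
  s0 (successors {s0, s3, s5}): φ is false.
  s1 (successors {s0, s1, s2}): φ is false.
  s2 (successors {s0, s2, s4}): φ is false.
  s3 (successors {s1, s3, s6}): φ is false.
  s4 (successors {s0, s2, s4, s5, s6}): φ is false.
  s5 (successors {s5}): φ is false.
  s6 (successors {s0, s2, s4, s6}): φ is false.
For instance, at s4:
  At s4: [][](r | ~((~s & p) | (r & s))) is true, so ~[][](r | ~((~s & p) | (r & s))) is false.
    At s4: [][](r | ~((~s & p) | (r & s))) requires [](r | ~((~s & p) | (r & s))) at every successor {s0, s2, s4, s5, s6}.
      At s0: [](r | ~((~s & p) | (r & s))) is true.
      At s2: [](r | ~((~s & p) | (r & s))) is true.
      At s4: [](r | ~((~s & p) | (r & s))) is true.
      At s5: [](r | ~((~s & p) | (r & s))) is true.
      At s6: [](r | ~((~s & p) | (r & s))) is true.
    So [][](r | ~((~s & p) | (r & s))) is true at s4.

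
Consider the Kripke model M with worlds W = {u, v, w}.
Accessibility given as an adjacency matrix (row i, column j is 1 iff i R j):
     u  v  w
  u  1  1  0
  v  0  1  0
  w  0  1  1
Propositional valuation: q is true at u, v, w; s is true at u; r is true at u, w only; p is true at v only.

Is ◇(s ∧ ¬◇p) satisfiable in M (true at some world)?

Let φ = ◇(s ∧ ¬◇p). Evaluate φ at each world:
  u (successors {u, v}): φ is false.
  v (successors {v}): φ is false.
  w (successors {v, w}): φ is false.
For instance, at w:
  At w: ◇(s ∧ ¬◇p) requires s ∧ ¬◇p at some successor in {v, w}.
    At v: s ∧ ¬◇p is false.
    At w: s ∧ ¬◇p is false.
  So ◇(s ∧ ¬◇p) is false at w.

No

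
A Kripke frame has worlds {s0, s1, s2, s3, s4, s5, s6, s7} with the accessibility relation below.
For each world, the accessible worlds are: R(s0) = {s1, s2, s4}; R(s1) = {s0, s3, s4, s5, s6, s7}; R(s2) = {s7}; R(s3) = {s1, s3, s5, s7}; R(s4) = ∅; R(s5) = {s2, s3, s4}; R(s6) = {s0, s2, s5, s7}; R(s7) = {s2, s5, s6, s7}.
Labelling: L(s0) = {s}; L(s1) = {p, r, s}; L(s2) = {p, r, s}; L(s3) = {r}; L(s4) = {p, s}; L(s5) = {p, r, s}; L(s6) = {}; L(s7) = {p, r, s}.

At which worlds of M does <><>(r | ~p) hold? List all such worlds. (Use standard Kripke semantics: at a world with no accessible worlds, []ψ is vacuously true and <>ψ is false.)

s0, s1, s2, s3, s5, s6, s7

Let φ = <><>(r | ~p). Evaluate φ at each world:
  s0 (successors {s1, s2, s4}): φ is true.
  s1 (successors {s0, s3, s4, s5, s6, s7}): φ is true.
  s2 (successors {s7}): φ is true.
  s3 (successors {s1, s3, s5, s7}): φ is true.
  s4 (successors ∅): φ is false.
  s5 (successors {s2, s3, s4}): φ is true.
  s6 (successors {s0, s2, s5, s7}): φ is true.
  s7 (successors {s2, s5, s6, s7}): φ is true.
For instance, at s5:
  At s5: <><>(r | ~p) requires <>(r | ~p) at some successor in {s2, s3, s4}.
    <>(r | ~p) holds at s2, so <><>(r | ~p) is true at s5.
      At s2: <>(r | ~p) requires r | ~p at some successor in {s7}.
        r | ~p holds at s7, so <>(r | ~p) is true at s2.
Satisfying worlds: {s0, s1, s2, s3, s5, s6, s7}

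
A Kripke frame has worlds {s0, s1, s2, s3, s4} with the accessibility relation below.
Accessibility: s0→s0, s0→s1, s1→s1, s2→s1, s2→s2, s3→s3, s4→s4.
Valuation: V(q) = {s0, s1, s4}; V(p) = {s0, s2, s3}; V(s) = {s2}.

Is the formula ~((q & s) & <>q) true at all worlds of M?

Recall that <>ψ holds at a world iff ψ holds at some accessible world.
Let φ = ~((q & s) & <>q). Evaluate φ at each world:
  s0 (successors {s0, s1}): φ is true.
  s1 (successors {s1}): φ is true.
  s2 (successors {s1, s2}): φ is true.
  s3 (successors {s3}): φ is true.
  s4 (successors {s4}): φ is true.
For instance, at s1:
  At s1: (q & s) & <>q is false, so ~((q & s) & <>q) is true.
    At s1: q & s is false, <>q is true, so (q & s) & <>q is false.
      At s1: <>q requires q at some successor in {s1}.
        q holds at s1, so <>q is true at s1.

Yes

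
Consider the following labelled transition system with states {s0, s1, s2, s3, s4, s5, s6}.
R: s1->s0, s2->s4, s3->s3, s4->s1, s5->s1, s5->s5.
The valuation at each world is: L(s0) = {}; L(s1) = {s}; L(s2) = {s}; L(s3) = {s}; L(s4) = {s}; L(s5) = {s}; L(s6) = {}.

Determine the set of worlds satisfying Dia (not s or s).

s1, s2, s3, s4, s5

Recall that Dia ψ holds at a world iff ψ holds at some accessible world.
Let φ = Dia (not s or s). Evaluate φ at each world:
  s0 (successors ∅): φ is false.
  s1 (successors {s0}): φ is true.
  s2 (successors {s4}): φ is true.
  s3 (successors {s3}): φ is true.
  s4 (successors {s1}): φ is true.
  s5 (successors {s1, s5}): φ is true.
  s6 (successors ∅): φ is false.
For instance, at s4:
  At s4: Dia (not s or s) requires not s or s at some successor in {s1}.
    not s or s holds at s1, so Dia (not s or s) is true at s4.
Satisfying worlds: {s1, s2, s3, s4, s5}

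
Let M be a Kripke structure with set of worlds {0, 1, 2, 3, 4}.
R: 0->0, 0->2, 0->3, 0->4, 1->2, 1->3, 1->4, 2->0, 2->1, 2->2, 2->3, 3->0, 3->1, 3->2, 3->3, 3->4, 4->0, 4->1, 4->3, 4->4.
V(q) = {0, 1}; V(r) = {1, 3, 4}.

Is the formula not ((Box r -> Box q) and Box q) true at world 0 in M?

At 0: (Box r -> Box q) and Box q is false, so not ((Box r -> Box q) and Box q) is true.
  At 0: Box r -> Box q is true, Box q is false, so (Box r -> Box q) and Box q is false.
    At 0: Box r is false, Box q is false, so Box r -> Box q is true.
      At 0: Box r requires r at every successor {0, 2, 3, 4}.
        r fails at 0, so Box r is false at 0.
      At 0: Box q requires q at every successor {0, 2, 3, 4}.
        q fails at 2, so Box q is false at 0.
    At 0: Box q requires q at every successor {0, 2, 3, 4}.
      q fails at 2, so Box q is false at 0.

Yes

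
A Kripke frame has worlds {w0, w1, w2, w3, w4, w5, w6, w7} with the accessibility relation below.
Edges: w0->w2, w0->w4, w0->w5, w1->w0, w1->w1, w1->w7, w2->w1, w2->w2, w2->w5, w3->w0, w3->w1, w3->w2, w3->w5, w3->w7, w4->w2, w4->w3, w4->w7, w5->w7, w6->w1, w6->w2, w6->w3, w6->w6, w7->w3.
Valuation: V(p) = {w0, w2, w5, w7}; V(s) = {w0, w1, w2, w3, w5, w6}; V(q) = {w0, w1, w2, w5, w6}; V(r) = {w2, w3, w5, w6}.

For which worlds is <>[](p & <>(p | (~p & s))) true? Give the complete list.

Let φ = <>[](p & <>(p | (~p & s))). Evaluate φ at each world:
  w0 (successors {w2, w4, w5}): φ is true.
  w1 (successors {w0, w1, w7}): φ is false.
  w2 (successors {w1, w2, w5}): φ is true.
  w3 (successors {w0, w1, w2, w5, w7}): φ is true.
  w4 (successors {w2, w3, w7}): φ is false.
  w5 (successors {w7}): φ is false.
  w6 (successors {w1, w2, w3, w6}): φ is false.
  w7 (successors {w3}): φ is false.
For instance, at w4:
  At w4: <>[](p & <>(p | (~p & s))) requires [](p & <>(p | (~p & s))) at some successor in {w2, w3, w7}.
    At w2: [](p & <>(p | (~p & s))) is false.
    At w3: [](p & <>(p | (~p & s))) is false.
    At w7: [](p & <>(p | (~p & s))) is false.
  So <>[](p & <>(p | (~p & s))) is false at w4.
Satisfying worlds: {w0, w2, w3}

w0, w2, w3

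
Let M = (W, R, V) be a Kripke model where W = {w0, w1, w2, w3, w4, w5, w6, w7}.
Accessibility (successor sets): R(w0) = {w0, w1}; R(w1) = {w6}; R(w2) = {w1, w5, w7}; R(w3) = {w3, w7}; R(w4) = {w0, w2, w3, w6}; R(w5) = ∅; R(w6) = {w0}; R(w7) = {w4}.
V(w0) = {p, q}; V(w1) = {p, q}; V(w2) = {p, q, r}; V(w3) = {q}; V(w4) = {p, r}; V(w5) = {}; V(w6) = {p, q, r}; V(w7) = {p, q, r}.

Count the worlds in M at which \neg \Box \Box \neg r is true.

Recall that \Box ψ holds at a world iff ψ holds at every accessible world, and \Diamond ψ holds iff ψ holds at some accessible world.
Let φ = \neg \Box \Box \neg r. Evaluate φ at each world:
  w0 (successors {w0, w1}): φ is true.
  w1 (successors {w6}): φ is false.
  w2 (successors {w1, w5, w7}): φ is true.
  w3 (successors {w3, w7}): φ is true.
  w4 (successors {w0, w2, w3, w6}): φ is true.
  w5 (successors ∅): φ is false.
  w6 (successors {w0}): φ is false.
  w7 (successors {w4}): φ is true.
For instance, at w3:
  At w3: \Box \Box \neg r is false, so \neg \Box \Box \neg r is true.
    At w3: \Box \Box \neg r requires \Box \neg r at every successor {w3, w7}.
      \Box \neg r fails at w3, so \Box \Box \neg r is false at w3.
Satisfying worlds: {w0, w2, w3, w4, w7}

5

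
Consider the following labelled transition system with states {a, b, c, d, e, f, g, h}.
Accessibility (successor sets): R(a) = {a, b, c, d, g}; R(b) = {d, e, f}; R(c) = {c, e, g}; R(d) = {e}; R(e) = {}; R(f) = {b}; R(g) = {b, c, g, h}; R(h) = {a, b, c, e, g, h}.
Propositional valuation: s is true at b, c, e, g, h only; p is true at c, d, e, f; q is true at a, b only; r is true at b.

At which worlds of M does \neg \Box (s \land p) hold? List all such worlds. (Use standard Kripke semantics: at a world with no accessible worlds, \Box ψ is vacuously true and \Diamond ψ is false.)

a, b, c, f, g, h

Recall that \Box ψ holds at a world iff ψ holds at every accessible world, and \Diamond ψ holds iff ψ holds at some accessible world.
Let φ = \neg \Box (s \land p). Evaluate φ at each world:
  a (successors {a, b, c, d, g}): φ is true.
  b (successors {d, e, f}): φ is true.
  c (successors {c, e, g}): φ is true.
  d (successors {e}): φ is false.
  e (successors ∅): φ is false.
  f (successors {b}): φ is true.
  g (successors {b, c, g, h}): φ is true.
  h (successors {a, b, c, e, g, h}): φ is true.
For instance, at c:
  At c: \Box (s \land p) is false, so \neg \Box (s \land p) is true.
    At c: \Box (s \land p) requires s \land p at every successor {c, e, g}.
      s \land p fails at g, so \Box (s \land p) is false at c.
Satisfying worlds: {a, b, c, f, g, h}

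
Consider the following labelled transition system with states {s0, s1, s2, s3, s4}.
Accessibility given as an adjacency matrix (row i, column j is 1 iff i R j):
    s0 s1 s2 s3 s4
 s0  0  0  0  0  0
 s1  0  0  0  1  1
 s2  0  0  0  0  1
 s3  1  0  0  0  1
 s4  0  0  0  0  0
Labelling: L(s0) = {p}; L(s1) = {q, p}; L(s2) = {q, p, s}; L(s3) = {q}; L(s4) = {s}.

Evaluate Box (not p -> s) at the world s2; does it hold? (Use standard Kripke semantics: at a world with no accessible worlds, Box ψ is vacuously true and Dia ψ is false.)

At s2: Box (not p -> s) requires not p -> s at every successor {s4}.
  At s4: not p -> s is true.
So Box (not p -> s) is true at s2.

Yes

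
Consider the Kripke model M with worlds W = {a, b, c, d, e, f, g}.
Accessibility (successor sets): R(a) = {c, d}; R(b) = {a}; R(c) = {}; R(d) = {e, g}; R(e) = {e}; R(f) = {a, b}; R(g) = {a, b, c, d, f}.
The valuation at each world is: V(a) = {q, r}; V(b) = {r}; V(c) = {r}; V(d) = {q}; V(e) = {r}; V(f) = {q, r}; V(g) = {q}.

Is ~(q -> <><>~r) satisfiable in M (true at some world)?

Let φ = ~(q -> <><>~r). Evaluate φ at each world:
  a (successors {c, d}): φ is false.
  b (successors {a}): φ is false.
  c (successors ∅): φ is false.
  d (successors {e, g}): φ is false.
  e (successors {e}): φ is false.
  f (successors {a, b}): φ is false.
  g (successors {a, b, c, d, f}): φ is false.
For instance, at g:
  At g: q -> <><>~r is true, so ~(q -> <><>~r) is false.
    At g: q is true, <><>~r is true, so q -> <><>~r is true.
      At g: <><>~r requires <>~r at some successor in {a, b, c, d, f}.
        <>~r holds at a, so <><>~r is true at g.

No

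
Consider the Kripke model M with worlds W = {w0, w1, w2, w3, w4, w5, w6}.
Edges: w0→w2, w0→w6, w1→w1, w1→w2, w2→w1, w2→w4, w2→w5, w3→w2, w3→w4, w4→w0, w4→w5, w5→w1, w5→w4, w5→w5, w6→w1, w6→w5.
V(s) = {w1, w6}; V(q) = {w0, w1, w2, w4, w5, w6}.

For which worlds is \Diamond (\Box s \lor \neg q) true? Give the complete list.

Recall that \Box ψ holds at a world iff ψ holds at every accessible world, and \Diamond ψ holds iff ψ holds at some accessible world.
Let φ = \Diamond (\Box s \lor \neg q). Evaluate φ at each world:
  w0 (successors {w2, w6}): φ is false.
  w1 (successors {w1, w2}): φ is false.
  w2 (successors {w1, w4, w5}): φ is false.
  w3 (successors {w2, w4}): φ is false.
  w4 (successors {w0, w5}): φ is false.
  w5 (successors {w1, w4, w5}): φ is false.
  w6 (successors {w1, w5}): φ is false.
For instance, at w6:
  At w6: \Diamond (\Box s \lor \neg q) requires \Box s \lor \neg q at some successor in {w1, w5}.
    At w1: \Box s \lor \neg q is false.
    At w5: \Box s \lor \neg q is false.
  So \Diamond (\Box s \lor \neg q) is false at w6.
Satisfying worlds: none.

none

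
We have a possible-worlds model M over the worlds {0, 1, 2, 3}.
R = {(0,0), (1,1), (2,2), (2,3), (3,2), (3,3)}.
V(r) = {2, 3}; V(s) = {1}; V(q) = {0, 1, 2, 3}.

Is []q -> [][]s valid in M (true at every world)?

No

Recall that []ψ holds at a world iff ψ holds at every accessible world, and <>ψ holds iff ψ holds at some accessible world.
Let φ = []q -> [][]s. Evaluate φ at each world:
  0 (successors {0}): φ is false.
  1 (successors {1}): φ is true.
  2 (successors {2, 3}): φ is false.
  3 (successors {2, 3}): φ is false.
Detail at 0 (counterexample):
  At 0: []q is true, [][]s is false, so []q -> [][]s is false.
    At 0: []q requires q at every successor {0}.
      At 0: q is true.
    So []q is true at 0.
    At 0: [][]s requires []s at every successor {0}.
      []s fails at 0, so [][]s is false at 0.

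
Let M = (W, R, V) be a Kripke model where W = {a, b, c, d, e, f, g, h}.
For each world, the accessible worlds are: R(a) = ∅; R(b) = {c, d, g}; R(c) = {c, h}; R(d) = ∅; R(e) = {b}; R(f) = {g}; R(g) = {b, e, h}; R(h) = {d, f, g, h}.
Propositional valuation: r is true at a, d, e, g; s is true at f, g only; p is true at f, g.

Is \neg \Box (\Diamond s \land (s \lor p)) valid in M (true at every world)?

Let φ = \neg \Box (\Diamond s \land (s \lor p)). Evaluate φ at each world:
  a (successors ∅): φ is false.
  b (successors {c, d, g}): φ is true.
  c (successors {c, h}): φ is true.
  d (successors ∅): φ is false.
  e (successors {b}): φ is true.
  f (successors {g}): φ is true.
  g (successors {b, e, h}): φ is true.
  h (successors {d, f, g, h}): φ is true.
Detail at a (counterexample):
  At a: \Box (\Diamond s \land (s \lor p)) is true, so \neg \Box (\Diamond s \land (s \lor p)) is false.
    At a: no accessible worlds, so \Box (\Diamond s \land (s \lor p)) holds vacuously.

No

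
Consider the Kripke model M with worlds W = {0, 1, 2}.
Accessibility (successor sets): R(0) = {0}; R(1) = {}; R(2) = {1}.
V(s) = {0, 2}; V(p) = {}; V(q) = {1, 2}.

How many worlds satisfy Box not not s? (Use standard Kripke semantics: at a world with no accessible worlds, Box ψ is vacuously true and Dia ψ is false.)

2

Let φ = Box not not s. Evaluate φ at each world:
  0 (successors {0}): φ is true.
  1 (successors ∅): φ is true.
  2 (successors {1}): φ is false.
For instance, at 0:
  At 0: Box not not s requires not not s at every successor {0}.
    At 0: not not s is true.
  So Box not not s is true at 0.
Satisfying worlds: {0, 1}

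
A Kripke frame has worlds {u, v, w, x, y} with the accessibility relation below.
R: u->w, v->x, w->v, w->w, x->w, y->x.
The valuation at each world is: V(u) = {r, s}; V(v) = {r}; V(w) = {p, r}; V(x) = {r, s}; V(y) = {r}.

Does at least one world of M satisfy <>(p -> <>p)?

Yes

Let φ = <>(p -> <>p). Evaluate φ at each world:
  u (successors {w}): φ is true.
  v (successors {x}): φ is true.
  w (successors {v, w}): φ is true.
  x (successors {w}): φ is true.
  y (successors {x}): φ is true.
Detail at u (witness):
  At u: <>(p -> <>p) requires p -> <>p at some successor in {w}.
    p -> <>p holds at w, so <>(p -> <>p) is true at u.
      At w: p is true, <>p is true, so p -> <>p is true.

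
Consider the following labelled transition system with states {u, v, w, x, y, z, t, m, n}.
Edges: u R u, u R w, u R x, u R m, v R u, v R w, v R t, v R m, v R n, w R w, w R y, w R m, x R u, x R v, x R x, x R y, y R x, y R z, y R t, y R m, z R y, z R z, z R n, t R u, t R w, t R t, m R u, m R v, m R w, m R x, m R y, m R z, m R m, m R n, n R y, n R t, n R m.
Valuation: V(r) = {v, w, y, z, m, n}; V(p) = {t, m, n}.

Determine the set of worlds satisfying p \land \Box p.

Let φ = p \land \Box p. Evaluate φ at each world:
  u (successors {u, w, x, m}): φ is false.
  v (successors {u, w, t, m, n}): φ is false.
  w (successors {w, y, m}): φ is false.
  x (successors {u, v, x, y}): φ is false.
  y (successors {x, z, t, m}): φ is false.
  z (successors {y, z, n}): φ is false.
  t (successors {u, w, t}): φ is false.
  m (successors {u, v, w, x, y, z, m, n}): φ is false.
  n (successors {y, t, m}): φ is false.
For instance, at y:
  At y: p is false, \Box p is false, so p \land \Box p is false.
    At y: \Box p requires p at every successor {x, z, t, m}.
      p fails at x, so \Box p is false at y.
Satisfying worlds: none.

none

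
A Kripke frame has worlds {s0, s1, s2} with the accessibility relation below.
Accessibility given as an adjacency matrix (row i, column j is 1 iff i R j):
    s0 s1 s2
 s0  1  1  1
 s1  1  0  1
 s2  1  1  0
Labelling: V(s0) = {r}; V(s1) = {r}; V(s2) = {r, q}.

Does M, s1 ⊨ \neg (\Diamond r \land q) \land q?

At s1: \neg (\Diamond r \land q) is true, q is false, so \neg (\Diamond r \land q) \land q is false.
  At s1: \Diamond r \land q is false, so \neg (\Diamond r \land q) is true.
    At s1: \Diamond r is true, q is false, so \Diamond r \land q is false.
      At s1: \Diamond r requires r at some successor in {s0, s2}.
        r holds at s0, so \Diamond r is true at s1.

No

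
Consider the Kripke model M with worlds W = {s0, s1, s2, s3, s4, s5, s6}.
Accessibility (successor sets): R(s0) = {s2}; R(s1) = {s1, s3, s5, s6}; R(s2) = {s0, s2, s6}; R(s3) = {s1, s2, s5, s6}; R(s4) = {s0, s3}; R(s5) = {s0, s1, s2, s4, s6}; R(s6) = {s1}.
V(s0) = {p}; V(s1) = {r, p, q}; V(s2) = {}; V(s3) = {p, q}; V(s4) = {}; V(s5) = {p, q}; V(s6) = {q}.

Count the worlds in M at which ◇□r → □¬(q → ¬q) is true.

4

Let φ = ◇□r → □¬(q → ¬q). Evaluate φ at each world:
  s0 (successors {s2}): φ is true.
  s1 (successors {s1, s3, s5, s6}): φ is true.
  s2 (successors {s0, s2, s6}): φ is false.
  s3 (successors {s1, s2, s5, s6}): φ is false.
  s4 (successors {s0, s3}): φ is true.
  s5 (successors {s0, s1, s2, s4, s6}): φ is false.
  s6 (successors {s1}): φ is true.
For instance, at s0:
  At s0: ◇□r is false, □¬(q → ¬q) is false, so ◇□r → □¬(q → ¬q) is true.
    At s0: ◇□r requires □r at some successor in {s2}.
      At s2: □r is false.
    So ◇□r is false at s0.
    At s0: □¬(q → ¬q) requires ¬(q → ¬q) at every successor {s2}.
      ¬(q → ¬q) fails at s2, so □¬(q → ¬q) is false at s0.
Satisfying worlds: {s0, s1, s4, s6}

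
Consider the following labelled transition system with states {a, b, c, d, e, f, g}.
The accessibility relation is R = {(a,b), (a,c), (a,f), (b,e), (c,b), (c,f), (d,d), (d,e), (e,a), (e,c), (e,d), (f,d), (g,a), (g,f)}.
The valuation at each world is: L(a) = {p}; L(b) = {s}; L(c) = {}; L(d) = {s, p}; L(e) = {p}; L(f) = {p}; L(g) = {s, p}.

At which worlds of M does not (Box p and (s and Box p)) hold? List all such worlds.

Let φ = not (Box p and (s and Box p)). Evaluate φ at each world:
  a (successors {b, c, f}): φ is true.
  b (successors {e}): φ is false.
  c (successors {b, f}): φ is true.
  d (successors {d, e}): φ is false.
  e (successors {a, c, d}): φ is true.
  f (successors {d}): φ is true.
  g (successors {a, f}): φ is false.
For instance, at b:
  At b: Box p and (s and Box p) is true, so not (Box p and (s and Box p)) is false.
    At b: Box p is true, s and Box p is true, so Box p and (s and Box p) is true.
      At b: Box p requires p at every successor {e}.
        At e: p is true.
      So Box p is true at b.
      At b: s is true, Box p is true, so s and Box p is true.
Satisfying worlds: {a, c, e, f}

a, c, e, f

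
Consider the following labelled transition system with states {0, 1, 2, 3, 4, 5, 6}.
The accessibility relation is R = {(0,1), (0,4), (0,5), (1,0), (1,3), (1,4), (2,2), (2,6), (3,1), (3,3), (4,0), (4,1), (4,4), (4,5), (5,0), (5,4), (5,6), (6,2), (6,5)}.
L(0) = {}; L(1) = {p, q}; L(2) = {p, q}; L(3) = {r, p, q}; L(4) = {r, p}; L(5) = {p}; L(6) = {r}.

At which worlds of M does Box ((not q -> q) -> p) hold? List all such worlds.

0, 1, 2, 3, 4, 5, 6

Let φ = Box ((not q -> q) -> p). Evaluate φ at each world:
  0 (successors {1, 4, 5}): φ is true.
  1 (successors {0, 3, 4}): φ is true.
  2 (successors {2, 6}): φ is true.
  3 (successors {1, 3}): φ is true.
  4 (successors {0, 1, 4, 5}): φ is true.
  5 (successors {0, 4, 6}): φ is true.
  6 (successors {2, 5}): φ is true.
For instance, at 6:
  At 6: Box ((not q -> q) -> p) requires (not q -> q) -> p at every successor {2, 5}.
    At 2: (not q -> q) -> p is true.
    At 5: (not q -> q) -> p is true.
  So Box ((not q -> q) -> p) is true at 6.
Satisfying worlds: {0, 1, 2, 3, 4, 5, 6}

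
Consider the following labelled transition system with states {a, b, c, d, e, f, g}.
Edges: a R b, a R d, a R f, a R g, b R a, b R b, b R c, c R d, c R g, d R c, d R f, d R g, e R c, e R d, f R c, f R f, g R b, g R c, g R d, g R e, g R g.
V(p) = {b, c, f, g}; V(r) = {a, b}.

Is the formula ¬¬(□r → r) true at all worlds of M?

Let φ = ¬¬(□r → r). Evaluate φ at each world:
  a (successors {b, d, f, g}): φ is true.
  b (successors {a, b, c}): φ is true.
  c (successors {d, g}): φ is true.
  d (successors {c, f, g}): φ is true.
  e (successors {c, d}): φ is true.
  f (successors {c, f}): φ is true.
  g (successors {b, c, d, e, g}): φ is true.
For instance, at e:
  At e: ¬(□r → r) is false, so ¬¬(□r → r) is true.
    At e: □r → r is true, so ¬(□r → r) is false.
      At e: □r is false, r is false, so □r → r is true.

Yes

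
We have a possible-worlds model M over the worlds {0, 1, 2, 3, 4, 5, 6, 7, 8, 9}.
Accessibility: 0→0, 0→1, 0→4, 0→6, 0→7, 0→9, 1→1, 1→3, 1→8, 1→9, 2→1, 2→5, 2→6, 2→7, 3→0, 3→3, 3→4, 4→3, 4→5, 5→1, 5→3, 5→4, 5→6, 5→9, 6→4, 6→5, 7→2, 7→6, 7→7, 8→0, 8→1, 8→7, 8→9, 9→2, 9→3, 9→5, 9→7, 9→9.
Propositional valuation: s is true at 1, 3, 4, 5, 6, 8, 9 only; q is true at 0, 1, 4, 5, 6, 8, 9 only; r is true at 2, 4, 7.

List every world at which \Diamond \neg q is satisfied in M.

Let φ = \Diamond \neg q. Evaluate φ at each world:
  0 (successors {0, 1, 4, 6, 7, 9}): φ is true.
  1 (successors {1, 3, 8, 9}): φ is true.
  2 (successors {1, 5, 6, 7}): φ is true.
  3 (successors {0, 3, 4}): φ is true.
  4 (successors {3, 5}): φ is true.
  5 (successors {1, 3, 4, 6, 9}): φ is true.
  6 (successors {4, 5}): φ is false.
  7 (successors {2, 6, 7}): φ is true.
  8 (successors {0, 1, 7, 9}): φ is true.
  9 (successors {2, 3, 5, 7, 9}): φ is true.
For instance, at 7:
  At 7: \Diamond \neg q requires \neg q at some successor in {2, 6, 7}.
    \neg q holds at 2, so \Diamond \neg q is true at 7.
Satisfying worlds: {0, 1, 2, 3, 4, 5, 7, 8, 9}

0, 1, 2, 3, 4, 5, 7, 8, 9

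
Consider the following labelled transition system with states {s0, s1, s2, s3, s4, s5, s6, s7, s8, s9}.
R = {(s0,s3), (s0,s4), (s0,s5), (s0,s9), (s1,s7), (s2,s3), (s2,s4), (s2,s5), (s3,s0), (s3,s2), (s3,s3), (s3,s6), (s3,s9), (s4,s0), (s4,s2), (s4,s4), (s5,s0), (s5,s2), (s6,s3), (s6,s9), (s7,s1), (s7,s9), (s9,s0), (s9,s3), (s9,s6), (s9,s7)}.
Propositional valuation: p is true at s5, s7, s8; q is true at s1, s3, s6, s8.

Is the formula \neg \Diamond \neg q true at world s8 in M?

Recall that \Diamond ψ holds at a world iff ψ holds at some accessible world.
At s8: \Diamond \neg q is false, so \neg \Diamond \neg q is true.
  At s8: no accessible worlds, so \Diamond \neg q is false.

Yes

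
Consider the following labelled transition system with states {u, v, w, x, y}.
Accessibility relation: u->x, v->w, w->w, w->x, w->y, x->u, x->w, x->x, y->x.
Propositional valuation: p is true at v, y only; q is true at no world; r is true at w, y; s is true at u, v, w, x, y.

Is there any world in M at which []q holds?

No

Recall that []ψ holds at a world iff ψ holds at every accessible world, and <>ψ holds iff ψ holds at some accessible world.
Let φ = []q. Evaluate φ at each world:
  u (successors {x}): φ is false.
  v (successors {w}): φ is false.
  w (successors {w, x, y}): φ is false.
  x (successors {u, w, x}): φ is false.
  y (successors {x}): φ is false.
For instance, at y:
  At y: []q requires q at every successor {x}.
    q fails at x, so []q is false at y.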